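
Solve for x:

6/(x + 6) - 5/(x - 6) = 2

Multiply both sides by (x + 6)(x - 6):
6(x - 6) - 5(x + 6) = 2(x + 6)(x - 6).
Expand and collect terms: 2x^2 - x - 6 = 0.
Factor or apply the quadratic formula: x = 2 or x = -1.5.
Neither value makes a denominator zero (x != -6, x != 6), so both are valid.

x = -1.5 or x = 2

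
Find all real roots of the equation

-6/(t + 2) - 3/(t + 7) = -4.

Multiply both sides by (t + 2)(t + 7):
-6(t + 7) - 3(t + 2) = -4(t + 2)(t + 7).
Expand and collect terms: -4t² - 27t - 8 = 0.
By the quadratic formula, t = (27 ± √601) / -8, so t ≈ -6.4394 or t ≈ -0.3106.
Neither value makes a denominator zero (t ≠ -2, t ≠ -7), so both are valid.

t = -6.4394 or t = -0.3106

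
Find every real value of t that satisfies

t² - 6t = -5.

Bring every term to one side: t² - 6t + 5 = 0.
Factor: (t - 5)(t - 1) = 0.
So t = 5 or t = 1.

t = 1 or t = 5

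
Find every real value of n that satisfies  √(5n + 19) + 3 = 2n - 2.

n = 6

Isolate the radical: √(5n + 19) = 2n - 5.
Square both sides: 5n + 19 = (2n - 5)².
Expand and rearrange: 4n² - 25n + 6 = 0.
Solving gives n = 6 or n = 0.25.
Check each candidate in the original equation:
  n = 6: √(49) = 7, while 2n - 5 = 7 — valid.
  n = 0.25: √(20.25) = 4.5, while 2n - 5 = -4.5 — extraneous.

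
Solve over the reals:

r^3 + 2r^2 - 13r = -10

r = -5 or r = 1 or r = 2

Rearrange: r^3 + 2r^2 - 13r + 10 = 0.
Possible rational roots are divisors of 10. Testing r = 1 gives 0, so (r - 1) is a factor.
Divide: r^3 + 2r^2 - 13r + 10 = (r - 1)(r^2 + 3r - 10).
Factor the quadratic: r = 2 or r = -5.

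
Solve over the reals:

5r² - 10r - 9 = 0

Discriminant: (-10)² − 4·5·(-9) = 280.
Quadratic formula: r = (10 ± √280) / 10.
So r = 1 + √(70)/5 ≈ 2.6733 or r = 1 - √(70)/5 ≈ -0.6733.

r = -0.6733 or r = 2.6733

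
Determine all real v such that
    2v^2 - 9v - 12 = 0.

v = -1.076 or v = 5.576

Discriminant: (-9)^2 - 4*2*(-12) = 177.
Quadratic formula: v = (9 +/- sqrt(177)) / 4.
So v = 9/4 + sqrt(177)/4 ~= 5.576 or v = 9/4 - sqrt(177)/4 ~= -1.076.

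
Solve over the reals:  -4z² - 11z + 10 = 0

z = -3.4704 or z = 0.7204

Discriminant: (-11)² − 4·(-4)·10 = 281.
Quadratic formula: z = (11 ± √281) / (-8).
So z = -√(281)/8 - 11/8 ≈ -3.4704 or z = -11/8 + √(281)/8 ≈ 0.7204.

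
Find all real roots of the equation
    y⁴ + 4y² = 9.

Let u = y². The equation becomes u² + 4u - 9 = 0.
By the quadratic formula, u = -2 + √(13) or u = -√(13) - 2.
y² = -2 + √(13) gives y = ±√(-2 + √(13)) ≈ ±1.2671.
y² = -√(13) - 2 < 0 has no real solution.

y = -1.2671 or y = 1.2671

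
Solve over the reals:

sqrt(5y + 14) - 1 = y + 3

Isolate the radical: sqrt(5y + 14) = y + 4.
Square both sides: 5y + 14 = (y + 4)^2.
Expand and rearrange: y^2 + 3y + 2 = 0.
Solving gives y = -1 or y = -2.
Check each candidate in the original equation:
  y = -1: sqrt(9) = 3, while y + 4 = 3 — valid.
  y = -2: sqrt(4) = 2, while y + 4 = 2 — valid.

y = -2 or y = -1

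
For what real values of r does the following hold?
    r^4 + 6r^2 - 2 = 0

Let u = r^2. The equation becomes u^2 + 6u - 2 = 0.
By the quadratic formula, u = -3 + sqrt(11) or u = -sqrt(11) - 3.
r^2 = -3 + sqrt(11) gives r = +/-sqrt(-3 + sqrt(11)) ~= +/-0.5627.
r^2 = -sqrt(11) - 3 < 0 has no real solution.

r = -0.5627 or r = 0.5627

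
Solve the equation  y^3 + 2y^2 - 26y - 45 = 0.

Possible rational roots are divisors of -45. Testing y = 5 gives 0, so (y - 5) is a factor.
Divide: y^3 + 2y^2 - 26y - 45 = (y - 5)(y^2 + 7y + 9).
Apply the quadratic formula to y^2 + 7y + 9 = 0: y = (-7 +/- sqrt(13))/2, i.e. y ~= -1.6972 or y ~= -5.3028.

y = -5.3028 or y = -1.6972 or y = 5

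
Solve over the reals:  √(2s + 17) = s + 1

s = 4

Square both sides: 2s + 17 = (s + 1)².
Expand and rearrange: s² - 16 = 0.
Solving gives s = 4 or s = -4.
Check each candidate in the original equation:
  s = 4: √(25) = 5, while s + 1 = 5 — valid.
  s = -4: √(9) = 3, while s + 1 = -3 — extraneous.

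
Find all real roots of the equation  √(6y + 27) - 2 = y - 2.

y = 9

Isolate the radical: √(6y + 27) = y.
Square both sides: 6y + 27 = (y)².
Expand and rearrange: y² - 6y - 27 = 0.
Solving gives y = 9 or y = -3.
Check each candidate in the original equation:
  y = 9: √(81) = 9, while y = 9 — valid.
  y = -3: √(9) = 3, while y = -3 — extraneous.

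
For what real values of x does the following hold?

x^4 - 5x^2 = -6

Let u = x^2. The equation becomes u^2 - 5u + 6 = 0.
Factor: (u - 3)(u - 2) = 0, so u = 3 or u = 2.
x^2 = 3 gives x = +/-sqrt(3) ~= +/-1.7321.
x^2 = 2 gives x = +/-sqrt(2) ~= +/-1.4142.

x = -1.7321 or x = -1.4142 or x = 1.4142 or x = 1.7321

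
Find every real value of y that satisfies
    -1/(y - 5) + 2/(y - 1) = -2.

y = 0.0925 or y = 5.4075

Multiply both sides by (y - 5)(y - 1):
-(y - 1) + 2(y - 5) = -2(y - 5)(y - 1).
Expand and collect terms: -2y^2 + 11y - 1 = 0.
By the quadratic formula, y = (-11 +/- sqrt(113)) / -4, so y ~= 0.0925 or y ~= 5.4075.
Neither value makes a denominator zero (y != 5, y != 1), so both are valid.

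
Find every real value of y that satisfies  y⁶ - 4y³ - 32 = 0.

y = -1.5874 or y = 2

Let u = y³. The equation becomes u² - 4u - 32 = 0.
Factor: (u - 8)(u + 4) = 0, so u = 8 or u = -4.
y³ = 8 gives y = 2.
y³ = -4 gives y = -∛(4) ≈ -1.5874.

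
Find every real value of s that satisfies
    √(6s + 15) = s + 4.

s = -1

Square both sides: 6s + 15 = (s + 4)².
Expand and rearrange: s² + 2s + 1 = 0.
This gives the repeated root s = -1.
Check in the original equation:
  s = -1: √(9) = 3, while s + 4 = 3 — valid.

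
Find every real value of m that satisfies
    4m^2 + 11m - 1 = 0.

Discriminant: (11)^2 - 4*4*(-1) = 137.
Quadratic formula: m = (-11 +/- sqrt(137)) / 8.
So m = -11/8 + sqrt(137)/8 ~= 0.0881 or m = -sqrt(137)/8 - 11/8 ~= -2.8381.

m = -2.8381 or m = 0.0881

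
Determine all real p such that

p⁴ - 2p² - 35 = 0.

Let u = p². The equation becomes u² - 2u - 35 = 0.
Factor: (u + 5)(u - 7) = 0, so u = -5 or u = 7.
p² = -5 < 0 has no real solution.
p² = 7 gives p = ±√(7) ≈ ±2.6458.

p = -2.6458 or p = 2.6458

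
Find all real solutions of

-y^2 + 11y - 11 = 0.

Discriminant: (11)^2 - 4*(-1)*(-11) = 77.
Quadratic formula: y = (-11 +/- sqrt(77)) / (-2).
So y = 11/2 - sqrt(77)/2 ~= 1.1125 or y = sqrt(77)/2 + 11/2 ~= 9.8875.

y = 1.1125 or y = 9.8875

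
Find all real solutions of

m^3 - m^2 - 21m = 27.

m = -3 or m = -1.6056 or m = 5.6056

Rearrange: m^3 - m^2 - 21m - 27 = 0.
Possible rational roots are divisors of -27. Testing m = -3 gives 0, so (m + 3) is a factor.
Divide: m^3 - m^2 - 21m - 27 = (m + 3)(m^2 - 4m - 9).
Apply the quadratic formula to m^2 - 4m - 9 = 0: m = (4 +/- sqrt(52))/2, i.e. m ~= 5.6056 or m ~= -1.6056.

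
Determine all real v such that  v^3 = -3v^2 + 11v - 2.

Rearrange: v^3 + 3v^2 - 11v + 2 = 0.
Possible rational roots are divisors of 2. Testing v = 2 gives 0, so (v - 2) is a factor.
Divide: v^3 + 3v^2 - 11v + 2 = (v - 2)(v^2 + 5v - 1).
Apply the quadratic formula to v^2 + 5v - 1 = 0: v = (-5 +/- sqrt(29))/2, i.e. v ~= 0.1926 or v ~= -5.1926.

v = -5.1926 or v = 0.1926 or v = 2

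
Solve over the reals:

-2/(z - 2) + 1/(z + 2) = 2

Multiply both sides by (z - 2)(z + 2):
-2(z + 2) + (z - 2) = 2(z - 2)(z + 2).
Expand and collect terms: 2z² + z - 2 = 0.
By the quadratic formula, z = (-1 ± √17) / 4, so z ≈ 0.7808 or z ≈ -1.2808.
Neither value makes a denominator zero (z ≠ 2, z ≠ -2), so both are valid.

z = -1.2808 or z = 0.7808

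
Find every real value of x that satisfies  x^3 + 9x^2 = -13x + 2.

x = -7.1401 or x = -2 or x = 0.1401

Rearrange: x^3 + 9x^2 + 13x - 2 = 0.
Possible rational roots are divisors of -2. Testing x = -2 gives 0, so (x + 2) is a factor.
Divide: x^3 + 9x^2 + 13x - 2 = (x + 2)(x^2 + 7x - 1).
Apply the quadratic formula to x^2 + 7x - 1 = 0: x = (-7 +/- sqrt(53))/2, i.e. x ~= 0.1401 or x ~= -7.1401.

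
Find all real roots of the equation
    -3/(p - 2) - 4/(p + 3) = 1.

p = -8.5826 or p = 0.5826

Multiply both sides by (p - 2)(p + 3):
-3(p + 3) - 4(p - 2) = (p - 2)(p + 3).
Expand and collect terms: p^2 + 8p - 5 = 0.
By the quadratic formula, p = (-8 +/- sqrt(84)) / 2, so p ~= 0.5826 or p ~= -8.5826.
Neither value makes a denominator zero (p != 2, p != -3), so both are valid.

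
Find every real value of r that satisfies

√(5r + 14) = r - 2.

Square both sides: 5r + 14 = (r - 2)².
Expand and rearrange: r² - 9r - 10 = 0.
Solving gives r = 10 or r = -1.
Check each candidate in the original equation:
  r = 10: √(64) = 8, while r - 2 = 8 — valid.
  r = -1: √(9) = 3, while r - 2 = -3 — extraneous.

r = 10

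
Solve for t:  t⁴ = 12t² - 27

Let u = t². The equation becomes u² - 12u + 27 = 0.
Factor: (u - 3)(u - 9) = 0, so u = 3 or u = 9.
t² = 3 gives t = ±√(3) ≈ ±1.7321.
t² = 9 gives t = ±3.

t = -3 or t = -1.7321 or t = 1.7321 or t = 3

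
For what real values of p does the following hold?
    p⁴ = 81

p = -3 or p = 3

Let u = p². The equation becomes u² - 81 = 0.
Factor: (u + 9)(u - 9) = 0, so u = -9 or u = 9.
p² = -9 < 0 has no real solution.
p² = 9 gives p = ±3.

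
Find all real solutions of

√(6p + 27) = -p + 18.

p = 9

Square both sides: 6p + 27 = (-p + 18)².
Expand and rearrange: p² - 42p + 297 = 0.
Solving gives p = 33 or p = 9.
Check each candidate in the original equation:
  p = 33: √(225) = 15, while -p + 18 = -15 — extraneous.
  p = 9: √(81) = 9, while -p + 18 = 9 — valid.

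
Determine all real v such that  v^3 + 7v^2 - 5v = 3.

Rearrange: v^3 + 7v^2 - 5v - 3 = 0.
Possible rational roots are divisors of -3. Testing v = 1 gives 0, so (v - 1) is a factor.
Divide: v^3 + 7v^2 - 5v - 3 = (v - 1)(v^2 + 8v + 3).
Apply the quadratic formula to v^2 + 8v + 3 = 0: v = (-8 +/- sqrt(52))/2, i.e. v ~= -0.3944 or v ~= -7.6056.

v = -7.6056 or v = -0.3944 or v = 1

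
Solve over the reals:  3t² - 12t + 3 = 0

Discriminant: (-12)² − 4·3·3 = 108.
Quadratic formula: t = (12 ± √108) / 6.
So t = √(3) + 2 ≈ 3.7321 or t = 2 - √(3) ≈ 0.2679.

t = 0.2679 or t = 3.7321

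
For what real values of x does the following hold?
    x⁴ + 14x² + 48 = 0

No real solutions.

Let u = x². The equation becomes u² + 14u + 48 = 0.
Factor: (u + 6)(u + 8) = 0, so u = -6 or u = -8.
x² = -6 < 0 has no real solution.
x² = -8 < 0 has no real solution.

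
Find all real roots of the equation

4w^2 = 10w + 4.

Rearrange to standard form: 4w^2 - 10w - 4 = 0.
Discriminant: (-10)^2 - 4*4*(-4) = 164.
Quadratic formula: w = (10 +/- sqrt(164)) / 8.
So w = 5/4 + sqrt(41)/4 ~= 2.8508 or w = 5/4 - sqrt(41)/4 ~= -0.3508.

w = -0.3508 or w = 2.8508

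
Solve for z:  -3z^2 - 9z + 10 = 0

z = -3.8629 or z = 0.8629

Discriminant: (-9)^2 - 4*(-3)*10 = 201.
Quadratic formula: z = (9 +/- sqrt(201)) / (-6).
So z = -sqrt(201)/6 - 3/2 ~= -3.8629 or z = -3/2 + sqrt(201)/6 ~= 0.8629.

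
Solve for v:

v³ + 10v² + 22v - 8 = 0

Possible rational roots are divisors of -8. Testing v = -4 gives 0, so (v + 4) is a factor.
Divide: v³ + 10v² + 22v - 8 = (v + 4)(v² + 6v - 2).
Apply the quadratic formula to v² + 6v - 2 = 0: v = (-6 ± √44)/2, i.e. v ≈ 0.3166 or v ≈ -6.3166.

v = -6.3166 or v = -4 or v = 0.3166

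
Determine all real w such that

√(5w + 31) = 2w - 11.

w = 10

Square both sides: 5w + 31 = (2w - 11)².
Expand and rearrange: 4w² - 49w + 90 = 0.
Solving gives w = 10 or w = 2.25.
Check each candidate in the original equation:
  w = 10: √(81) = 9, while 2w - 11 = 9 — valid.
  w = 2.25: √(42.25) = 6.5, while 2w - 11 = -6.5 — extraneous.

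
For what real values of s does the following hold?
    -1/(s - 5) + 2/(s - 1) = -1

Multiply both sides by (s - 5)(s - 1):
-(s - 1) + 2(s - 5) = -(s - 5)(s - 1).
Expand and collect terms: -s² + 5s + 4 = 0.
By the quadratic formula, s = (-5 ± √41) / -2, so s ≈ -0.7016 or s ≈ 5.7016.
Neither value makes a denominator zero (s ≠ 5, s ≠ 1), so both are valid.

s = -0.7016 or s = 5.7016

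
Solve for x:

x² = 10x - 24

Bring every term to one side: x² - 10x + 24 = 0.
Factor: (x - 4)(x - 6) = 0.
So x = 4 or x = 6.

x = 4 or x = 6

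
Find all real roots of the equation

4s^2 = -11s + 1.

s = -2.8381 or s = 0.0881

Rearrange to standard form: 4s^2 + 11s - 1 = 0.
Discriminant: (11)^2 - 4*4*(-1) = 137.
Quadratic formula: s = (-11 +/- sqrt(137)) / 8.
So s = -11/8 + sqrt(137)/8 ~= 0.0881 or s = -sqrt(137)/8 - 11/8 ~= -2.8381.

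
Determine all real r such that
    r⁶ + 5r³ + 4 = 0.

Let u = r³. The equation becomes u² + 5u + 4 = 0.
Factor: (u + 1)(u + 4) = 0, so u = -1 or u = -4.
r³ = -1 gives r = -1.
r³ = -4 gives r = -∛(4) ≈ -1.5874.

r = -1.5874 or r = -1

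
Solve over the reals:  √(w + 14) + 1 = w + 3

w = 2

Isolate the radical: √(w + 14) = w + 2.
Square both sides: w + 14 = (w + 2)².
Expand and rearrange: w² + 3w - 10 = 0.
Solving gives w = 2 or w = -5.
Check each candidate in the original equation:
  w = 2: √(16) = 4, while w + 2 = 4 — valid.
  w = -5: √(9) = 3, while w + 2 = -3 — extraneous.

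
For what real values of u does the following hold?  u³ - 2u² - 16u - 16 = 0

Possible rational roots are divisors of -16. Testing u = -2 gives 0, so (u + 2) is a factor.
Divide: u³ - 2u² - 16u - 16 = (u + 2)(u² - 4u - 8).
Apply the quadratic formula to u² - 4u - 8 = 0: u = (4 ± √48)/2, i.e. u ≈ 5.4641 or u ≈ -1.4641.

u = -2 or u = -1.4641 or u = 5.4641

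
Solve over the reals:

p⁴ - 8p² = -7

p = -2.6458 or p = -1 or p = 1 or p = 2.6458

Let u = p². The equation becomes u² - 8u + 7 = 0.
Factor: (u - 7)(u - 1) = 0, so u = 7 or u = 1.
p² = 7 gives p = ±√(7) ≈ ±2.6458.
p² = 1 gives p = ±1.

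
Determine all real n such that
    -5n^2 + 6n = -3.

Rearrange to standard form: -5n^2 + 6n + 3 = 0.
Discriminant: (6)^2 - 4*(-5)*3 = 96.
Quadratic formula: n = (-6 +/- sqrt(96)) / (-10).
So n = 3/5 - 2*sqrt(6)/5 ~= -0.3798 or n = 3/5 + 2*sqrt(6)/5 ~= 1.5798.

n = -0.3798 or n = 1.5798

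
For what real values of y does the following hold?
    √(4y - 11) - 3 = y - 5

y = 3 or y = 5

Isolate the radical: √(4y - 11) = y - 2.
Square both sides: 4y - 11 = (y - 2)².
Expand and rearrange: y² - 8y + 15 = 0.
Solving gives y = 5 or y = 3.
Check each candidate in the original equation:
  y = 5: √(9) = 3, while y - 2 = 3 — valid.
  y = 3: √(1) = 1, while y - 2 = 1 — valid.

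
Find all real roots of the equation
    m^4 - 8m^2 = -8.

m = -2.6131 or m = -1.0824 or m = 1.0824 or m = 2.6131

Let u = m^2. The equation becomes u^2 - 8u + 8 = 0.
By the quadratic formula, u = 2*sqrt(2) + 4 or u = 4 - 2*sqrt(2).
m^2 = 2*sqrt(2) + 4 gives m = +/-sqrt(2*sqrt(2) + 4) ~= +/-2.6131.
m^2 = 4 - 2*sqrt(2) gives m = +/-sqrt(4 - 2*sqrt(2)) ~= +/-1.0824.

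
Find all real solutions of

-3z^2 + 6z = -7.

z = -0.8257 or z = 2.8257

Rearrange to standard form: -3z^2 + 6z + 7 = 0.
Discriminant: (6)^2 - 4*(-3)*7 = 120.
Quadratic formula: z = (-6 +/- sqrt(120)) / (-6).
So z = 1 - sqrt(30)/3 ~= -0.8257 or z = 1 + sqrt(30)/3 ~= 2.8257.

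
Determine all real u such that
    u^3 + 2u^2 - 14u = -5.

Rearrange: u^3 + 2u^2 - 14u + 5 = 0.
Possible rational roots are divisors of 5. Testing u = -5 gives 0, so (u + 5) is a factor.
Divide: u^3 + 2u^2 - 14u + 5 = (u + 5)(u^2 - 3u + 1).
Apply the quadratic formula to u^2 - 3u + 1 = 0: u = (3 +/- sqrt(5))/2, i.e. u ~= 2.618 or u ~= 0.382.

u = -5 or u = 0.382 or u = 2.618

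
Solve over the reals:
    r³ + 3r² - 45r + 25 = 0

r = -8.5826 or r = 0.5826 or r = 5

Possible rational roots are divisors of 25. Testing r = 5 gives 0, so (r - 5) is a factor.
Divide: r³ + 3r² - 45r + 25 = (r - 5)(r² + 8r - 5).
Apply the quadratic formula to r² + 8r - 5 = 0: r = (-8 ± √84)/2, i.e. r ≈ 0.5826 or r ≈ -8.5826.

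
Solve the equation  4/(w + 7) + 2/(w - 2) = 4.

Multiply both sides by (w + 7)(w - 2):
4(w - 2) + 2(w + 7) = 4(w + 7)(w - 2).
Expand and collect terms: 4w² + 14w - 62 = 0.
By the quadratic formula, w = (-14 ± √1188) / 8, so w ≈ 2.5584 or w ≈ -6.0584.
Neither value makes a denominator zero (w ≠ -7, w ≠ 2), so both are valid.

w = -6.0584 or w = 2.5584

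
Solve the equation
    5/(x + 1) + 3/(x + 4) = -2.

Multiply both sides by (x + 1)(x + 4):
5(x + 4) + 3(x + 1) = -2(x + 1)(x + 4).
Expand and collect terms: -2x^2 - 18x - 31 = 0.
By the quadratic formula, x = (18 +/- sqrt(76)) / -4, so x ~= -6.6794 or x ~= -2.3206.
Neither value makes a denominator zero (x != -1, x != -4), so both are valid.

x = -6.6794 or x = -2.3206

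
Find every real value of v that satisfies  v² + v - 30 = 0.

v = -6 or v = 5

Factor: (v - 5)(v + 6) = 0.
So v = 5 or v = -6.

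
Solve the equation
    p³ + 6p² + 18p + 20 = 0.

p = -2

Possible rational roots are divisors of 20. Testing p = -2 gives 0, so (p + 2) is a factor.
Divide: p³ + 6p² + 18p + 20 = (p + 2)(p² + 4p + 10).
The quadratic p² + 4p + 10 has discriminant -24 < 0, so no further real roots.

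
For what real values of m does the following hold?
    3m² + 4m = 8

m = -2.4305 or m = 1.0972

Rearrange to standard form: 3m² + 4m - 8 = 0.
Discriminant: (4)² − 4·3·(-8) = 112.
Quadratic formula: m = (-4 ± √112) / 6.
So m = -2/3 + 2·√(7)/3 ≈ 1.0972 or m = -2·√(7)/3 - 2/3 ≈ -2.4305.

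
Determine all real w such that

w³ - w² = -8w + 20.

w = 2

Rearrange: w³ - w² + 8w - 20 = 0.
Possible rational roots are divisors of -20. Testing w = 2 gives 0, so (w - 2) is a factor.
Divide: w³ - w² + 8w - 20 = (w - 2)(w² + w + 10).
The quadratic w² + w + 10 has discriminant -39 < 0, so no further real roots.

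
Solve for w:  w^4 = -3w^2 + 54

Let u = w^2. The equation becomes u^2 + 3u - 54 = 0.
Factor: (u - 6)(u + 9) = 0, so u = 6 or u = -9.
w^2 = 6 gives w = +/-sqrt(6) ~= +/-2.4495.
w^2 = -9 < 0 has no real solution.

w = -2.4495 or w = 2.4495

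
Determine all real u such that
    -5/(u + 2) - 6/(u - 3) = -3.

Multiply both sides by (u + 2)(u - 3):
-5(u - 3) - 6(u + 2) = -3(u + 2)(u - 3).
Expand and collect terms: -3u² + 14u + 15 = 0.
By the quadratic formula, u = (-14 ± √376) / -6, so u ≈ -0.8985 or u ≈ 5.5651.
Neither value makes a denominator zero (u ≠ -2, u ≠ 3), so both are valid.

u = -0.8985 or u = 5.5651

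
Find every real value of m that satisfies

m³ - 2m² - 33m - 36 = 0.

Possible rational roots are divisors of -36. Testing m = -4 gives 0, so (m + 4) is a factor.
Divide: m³ - 2m² - 33m - 36 = (m + 4)(m² - 6m - 9).
Apply the quadratic formula to m² - 6m - 9 = 0: m = (6 ± √72)/2, i.e. m ≈ 7.2426 or m ≈ -1.2426.

m = -4 or m = -1.2426 or m = 7.2426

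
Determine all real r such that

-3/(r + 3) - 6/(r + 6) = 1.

r = -14.1962 or r = -3.8038

Multiply both sides by (r + 3)(r + 6):
-3(r + 6) - 6(r + 3) = (r + 3)(r + 6).
Expand and collect terms: r² + 18r + 54 = 0.
By the quadratic formula, r = (-18 ± √108) / 2, so r ≈ -3.8038 or r ≈ -14.1962.
Neither value makes a denominator zero (r ≠ -3, r ≠ -6), so both are valid.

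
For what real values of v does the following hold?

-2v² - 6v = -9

Rearrange to standard form: -2v² - 6v + 9 = 0.
Discriminant: (-6)² − 4·(-2)·9 = 108.
Quadratic formula: v = (6 ± √108) / (-4).
So v = -3·√(3)/2 - 3/2 ≈ -4.0981 or v = -3/2 + 3·√(3)/2 ≈ 1.0981.

v = -4.0981 or v = 1.0981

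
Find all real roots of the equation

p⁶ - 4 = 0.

Let u = p³. The equation becomes u² - 4 = 0.
Factor: (u - 2)(u + 2) = 0, so u = 2 or u = -2.
p³ = 2 gives p = ∛(2) ≈ 1.2599.
p³ = -2 gives p = -∛(2) ≈ -1.2599.

p = -1.2599 or p = 1.2599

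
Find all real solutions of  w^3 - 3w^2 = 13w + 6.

w = -2 or w = -0.5414 or w = 5.5414

Rearrange: w^3 - 3w^2 - 13w - 6 = 0.
Possible rational roots are divisors of -6. Testing w = -2 gives 0, so (w + 2) is a factor.
Divide: w^3 - 3w^2 - 13w - 6 = (w + 2)(w^2 - 5w - 3).
Apply the quadratic formula to w^2 - 5w - 3 = 0: w = (5 +/- sqrt(37))/2, i.e. w ~= 5.5414 or w ~= -0.5414.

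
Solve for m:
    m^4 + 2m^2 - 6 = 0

Let u = m^2. The equation becomes u^2 + 2u - 6 = 0.
By the quadratic formula, u = -1 + sqrt(7) or u = -sqrt(7) - 1.
m^2 = -1 + sqrt(7) gives m = +/-sqrt(-1 + sqrt(7)) ~= +/-1.2829.
m^2 = -sqrt(7) - 1 < 0 has no real solution.

m = -1.2829 or m = 1.2829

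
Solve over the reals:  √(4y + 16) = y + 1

Square both sides: 4y + 16 = (y + 1)².
Expand and rearrange: y² - 2y - 15 = 0.
Solving gives y = 5 or y = -3.
Check each candidate in the original equation:
  y = 5: √(36) = 6, while y + 1 = 6 — valid.
  y = -3: √(4) = 2, while y + 1 = -2 — extraneous.

y = 5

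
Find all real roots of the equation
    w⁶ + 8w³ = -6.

Let u = w³. The equation becomes u² + 8u + 6 = 0.
By the quadratic formula, u = -4 + √(10) or u = -4 - √(10).
w³ = -4 + √(10) gives w = -∛(4 - √(10)) ≈ -0.9427.
w³ = -4 - √(10) gives w = -∛(√(10) + 4) ≈ -1.9276.

w = -1.9276 or w = -0.9427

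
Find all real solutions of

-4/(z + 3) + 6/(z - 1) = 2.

z = -4.2749 or z = 3.2749

Multiply both sides by (z + 3)(z - 1):
-4(z - 1) + 6(z + 3) = 2(z + 3)(z - 1).
Expand and collect terms: 2z^2 + 2z - 28 = 0.
By the quadratic formula, z = (-2 +/- sqrt(228)) / 4, so z ~= 3.2749 or z ~= -4.2749.
Neither value makes a denominator zero (z != -3, z != 1), so both are valid.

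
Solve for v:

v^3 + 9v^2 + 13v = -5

Rearrange: v^3 + 9v^2 + 13v + 5 = 0.
Possible rational roots are divisors of 5. Testing v = -1 gives 0, so (v + 1) is a factor.
Divide: v^3 + 9v^2 + 13v + 5 = (v + 1)(v^2 + 8v + 5).
Apply the quadratic formula to v^2 + 8v + 5 = 0: v = (-8 +/- sqrt(44))/2, i.e. v ~= -0.6834 or v ~= -7.3166.

v = -7.3166 or v = -1 or v = -0.6834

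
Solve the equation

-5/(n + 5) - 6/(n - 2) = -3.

n = -3.7627 or n = 4.4294

Multiply both sides by (n + 5)(n - 2):
-5(n - 2) - 6(n + 5) = -3(n + 5)(n - 2).
Expand and collect terms: -3n^2 + 2n + 50 = 0.
By the quadratic formula, n = (-2 +/- sqrt(604)) / -6, so n ~= -3.7627 or n ~= 4.4294.
Neither value makes a denominator zero (n != -5, n != 2), so both are valid.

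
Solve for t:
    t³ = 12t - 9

t = -3.7913 or t = 0.7913 or t = 3

Rearrange: t³ - 12t + 9 = 0.
Possible rational roots are divisors of 9. Testing t = 3 gives 0, so (t - 3) is a factor.
Divide: t³ - 12t + 9 = (t - 3)(t² + 3t - 3).
Apply the quadratic formula to t² + 3t - 3 = 0: t = (-3 ± √21)/2, i.e. t ≈ 0.7913 or t ≈ -3.7913.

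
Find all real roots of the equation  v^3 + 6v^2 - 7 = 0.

v = -5.7913 or v = -1.2087 or v = 1

Possible rational roots are divisors of -7. Testing v = 1 gives 0, so (v - 1) is a factor.
Divide: v^3 + 6v^2 - 7 = (v - 1)(v^2 + 7v + 7).
Apply the quadratic formula to v^2 + 7v + 7 = 0: v = (-7 +/- sqrt(21))/2, i.e. v ~= -1.2087 or v ~= -5.7913.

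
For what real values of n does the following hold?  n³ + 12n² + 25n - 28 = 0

n = -8.7958 or n = -4 or n = 0.7958

Possible rational roots are divisors of -28. Testing n = -4 gives 0, so (n + 4) is a factor.
Divide: n³ + 12n² + 25n - 28 = (n + 4)(n² + 8n - 7).
Apply the quadratic formula to n² + 8n - 7 = 0: n = (-8 ± √92)/2, i.e. n ≈ 0.7958 or n ≈ -8.7958.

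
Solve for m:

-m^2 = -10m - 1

Rearrange to standard form: -m^2 + 10m + 1 = 0.
Discriminant: (10)^2 - 4*(-1)*1 = 104.
Quadratic formula: m = (-10 +/- sqrt(104)) / (-2).
So m = 5 - sqrt(26) ~= -0.099 or m = 5 + sqrt(26) ~= 10.099.

m = -0.099 or m = 10.099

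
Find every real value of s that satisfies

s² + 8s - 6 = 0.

s = -8.6904 or s = 0.6904

Discriminant: (8)² − 4·1·(-6) = 88.
Quadratic formula: s = (-8 ± √88) / 2.
So s = -4 + √(22) ≈ 0.6904 or s = -√(22) - 4 ≈ -8.6904.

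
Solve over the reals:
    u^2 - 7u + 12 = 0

Factor: (u - 4)(u - 3) = 0.
So u = 4 or u = 3.

u = 3 or u = 4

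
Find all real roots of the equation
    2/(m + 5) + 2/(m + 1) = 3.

m = -4.4415 or m = -0.2251

Multiply both sides by (m + 5)(m + 1):
2(m + 1) + 2(m + 5) = 3(m + 5)(m + 1).
Expand and collect terms: 3m² + 14m + 3 = 0.
By the quadratic formula, m = (-14 ± √160) / 6, so m ≈ -0.2251 or m ≈ -4.4415.
Neither value makes a denominator zero (m ≠ -5, m ≠ -1), so both are valid.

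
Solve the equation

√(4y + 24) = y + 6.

Square both sides: 4y + 24 = (y + 6)².
Expand and rearrange: y² + 8y + 12 = 0.
Solving gives y = -2 or y = -6.
Check each candidate in the original equation:
  y = -2: √(16) = 4, while y + 6 = 4 — valid.
  y = -6: √(0) = 0, while y + 6 = 0 — valid.

y = -6 or y = -2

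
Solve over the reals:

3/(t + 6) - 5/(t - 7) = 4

t = -5.1641 or t = 5.6641

Multiply both sides by (t + 6)(t - 7):
3(t - 7) - 5(t + 6) = 4(t + 6)(t - 7).
Expand and collect terms: 4t² - 2t - 117 = 0.
By the quadratic formula, t = (2 ± √1876) / 8, so t ≈ 5.6641 or t ≈ -5.1641.
Neither value makes a denominator zero (t ≠ -6, t ≠ 7), so both are valid.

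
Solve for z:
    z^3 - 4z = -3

Rearrange: z^3 - 4z + 3 = 0.
Possible rational roots are divisors of 3. Testing z = 1 gives 0, so (z - 1) is a factor.
Divide: z^3 - 4z + 3 = (z - 1)(z^2 + z - 3).
Apply the quadratic formula to z^2 + z - 3 = 0: z = (-1 +/- sqrt(13))/2, i.e. z ~= 1.3028 or z ~= -2.3028.

z = -2.3028 or z = 1 or z = 1.3028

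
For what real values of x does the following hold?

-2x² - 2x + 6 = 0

Discriminant: (-2)² − 4·(-2)·6 = 52.
Quadratic formula: x = (2 ± √52) / (-4).
So x = -√(13)/2 - 1/2 ≈ -2.3028 or x = -1/2 + √(13)/2 ≈ 1.3028.

x = -2.3028 or x = 1.3028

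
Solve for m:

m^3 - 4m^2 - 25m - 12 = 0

m = -3 or m = -0.5311 or m = 7.5311

Possible rational roots are divisors of -12. Testing m = -3 gives 0, so (m + 3) is a factor.
Divide: m^3 - 4m^2 - 25m - 12 = (m + 3)(m^2 - 7m - 4).
Apply the quadratic formula to m^2 - 7m - 4 = 0: m = (7 +/- sqrt(65))/2, i.e. m ~= 7.5311 or m ~= -0.5311.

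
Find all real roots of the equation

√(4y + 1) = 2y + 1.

y = 0

Square both sides: 4y + 1 = (2y + 1)².
Expand and rearrange: 4y² = 0.
This gives the repeated root y = 0.
Check in the original equation:
  y = 0: √(1) = 1, while 2y + 1 = 1 — valid.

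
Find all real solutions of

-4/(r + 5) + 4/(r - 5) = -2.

r = -2.2361 or r = 2.2361

Multiply both sides by (r + 5)(r - 5):
-4(r - 5) + 4(r + 5) = -2(r + 5)(r - 5).
Expand and collect terms: -2r² + 10 = 0.
By the quadratic formula, r = (0 ± √80) / -4, so r ≈ -2.2361 or r ≈ 2.2361.
Neither value makes a denominator zero (r ≠ -5, r ≠ 5), so both are valid.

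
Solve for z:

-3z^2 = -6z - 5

Rearrange to standard form: -3z^2 + 6z + 5 = 0.
Discriminant: (6)^2 - 4*(-3)*5 = 96.
Quadratic formula: z = (-6 +/- sqrt(96)) / (-6).
So z = 1 - 2*sqrt(6)/3 ~= -0.633 or z = 1 + 2*sqrt(6)/3 ~= 2.633.

z = -0.633 or z = 2.633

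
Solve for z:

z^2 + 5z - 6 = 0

z = -6 or z = 1

Factor: (z + 6)(z - 1) = 0.
So z = -6 or z = 1.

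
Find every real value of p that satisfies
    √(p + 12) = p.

Square both sides: p + 12 = (p)².
Expand and rearrange: p² - p - 12 = 0.
Solving gives p = 4 or p = -3.
Check each candidate in the original equation:
  p = 4: √(16) = 4, while p = 4 — valid.
  p = -3: √(9) = 3, while p = -3 — extraneous.

p = 4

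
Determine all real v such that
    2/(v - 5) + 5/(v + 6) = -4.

Multiply both sides by (v - 5)(v + 6):
2(v + 6) + 5(v - 5) = -4(v - 5)(v + 6).
Expand and collect terms: -4v² - 11v + 133 = 0.
By the quadratic formula, v = (11 ± √2249) / -8, so v ≈ -7.303 or v ≈ 4.553.
Neither value makes a denominator zero (v ≠ 5, v ≠ -6), so both are valid.

v = -7.303 or v = 4.553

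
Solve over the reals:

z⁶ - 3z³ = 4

z = -1 or z = 1.5874

Let u = z³. The equation becomes u² - 3u - 4 = 0.
Factor: (u + 1)(u - 4) = 0, so u = -1 or u = 4.
z³ = -1 gives z = -1.
z³ = 4 gives z = ∛(4) ≈ 1.5874.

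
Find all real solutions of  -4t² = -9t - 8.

t = -0.6821 or t = 2.9321

Rearrange to standard form: -4t² + 9t + 8 = 0.
Discriminant: (9)² − 4·(-4)·8 = 209.
Quadratic formula: t = (-9 ± √209) / (-8).
So t = 9/8 - √(209)/8 ≈ -0.6821 or t = 9/8 + √(209)/8 ≈ 2.9321.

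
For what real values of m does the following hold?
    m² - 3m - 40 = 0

Factor: (m - 8)(m + 5) = 0.
So m = 8 or m = -5.

m = -5 or m = 8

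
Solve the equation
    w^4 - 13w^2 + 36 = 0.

Let u = w^2. The equation becomes u^2 - 13u + 36 = 0.
Factor: (u - 9)(u - 4) = 0, so u = 9 or u = 4.
w^2 = 9 gives w = +/-3.
w^2 = 4 gives w = +/-2.

w = -3 or w = -2 or w = 2 or w = 3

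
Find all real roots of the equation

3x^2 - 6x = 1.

x = -0.1547 or x = 2.1547

Rearrange to standard form: 3x^2 - 6x - 1 = 0.
Discriminant: (-6)^2 - 4*3*(-1) = 48.
Quadratic formula: x = (6 +/- sqrt(48)) / 6.
So x = 1 + 2*sqrt(3)/3 ~= 2.1547 or x = 1 - 2*sqrt(3)/3 ~= -0.1547.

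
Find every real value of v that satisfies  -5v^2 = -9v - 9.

Rearrange to standard form: -5v^2 + 9v + 9 = 0.
Discriminant: (9)^2 - 4*(-5)*9 = 261.
Quadratic formula: v = (-9 +/- sqrt(261)) / (-10).
So v = 9/10 - 3*sqrt(29)/10 ~= -0.7155 or v = 9/10 + 3*sqrt(29)/10 ~= 2.5155.

v = -0.7155 or v = 2.5155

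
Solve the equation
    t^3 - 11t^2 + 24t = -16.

t = -0.5311 or t = 4 or t = 7.5311

Rearrange: t^3 - 11t^2 + 24t + 16 = 0.
Possible rational roots are divisors of 16. Testing t = 4 gives 0, so (t - 4) is a factor.
Divide: t^3 - 11t^2 + 24t + 16 = (t - 4)(t^2 - 7t - 4).
Apply the quadratic formula to t^2 - 7t - 4 = 0: t = (7 +/- sqrt(65))/2, i.e. t ~= 7.5311 or t ~= -0.5311.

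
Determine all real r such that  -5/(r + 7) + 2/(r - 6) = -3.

r = -5.2281 or r = 5.2281

Multiply both sides by (r + 7)(r - 6):
-5(r - 6) + 2(r + 7) = -3(r + 7)(r - 6).
Expand and collect terms: -3r^2 + 82 = 0.
By the quadratic formula, r = (0 +/- sqrt(984)) / -6, so r ~= -5.2281 or r ~= 5.2281.
Neither value makes a denominator zero (r != -7, r != 6), so both are valid.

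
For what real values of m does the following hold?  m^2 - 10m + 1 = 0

Discriminant: (-10)^2 - 4*1*1 = 96.
Quadratic formula: m = (10 +/- sqrt(96)) / 2.
So m = 2*sqrt(6) + 5 ~= 9.899 or m = 5 - 2*sqrt(6) ~= 0.101.

m = 0.101 or m = 9.899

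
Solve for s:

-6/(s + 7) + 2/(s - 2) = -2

s = -3.3028 or s = 0.3028

Multiply both sides by (s + 7)(s - 2):
-6(s - 2) + 2(s + 7) = -2(s + 7)(s - 2).
Expand and collect terms: -2s^2 - 6s + 2 = 0.
By the quadratic formula, s = (6 +/- sqrt(52)) / -4, so s ~= -3.3028 or s ~= 0.3028.
Neither value makes a denominator zero (s != -7, s != 2), so both are valid.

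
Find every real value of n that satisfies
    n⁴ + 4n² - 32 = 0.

n = -2 or n = 2

Let u = n². The equation becomes u² + 4u - 32 = 0.
Factor: (u - 4)(u + 8) = 0, so u = 4 or u = -8.
n² = 4 gives n = ±2.
n² = -8 < 0 has no real solution.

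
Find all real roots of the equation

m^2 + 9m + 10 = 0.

m = -7.7016 or m = -1.2984

Discriminant: (9)^2 - 4*1*10 = 41.
Quadratic formula: m = (-9 +/- sqrt(41)) / 2.
So m = -9/2 + sqrt(41)/2 ~= -1.2984 or m = -9/2 - sqrt(41)/2 ~= -7.7016.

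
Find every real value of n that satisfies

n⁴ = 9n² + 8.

n = -3.1329 or n = 3.1329

Let u = n². The equation becomes u² - 9u - 8 = 0.
By the quadratic formula, u = 9/2 + √(113)/2 or u = 9/2 - √(113)/2.
n² = 9/2 + √(113)/2 gives n = ±√(9/2 + √(113)/2) ≈ ±3.1329.
n² = 9/2 - √(113)/2 < 0 has no real solution.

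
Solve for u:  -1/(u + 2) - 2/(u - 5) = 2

u = -2.576 or u = 4.076

Multiply both sides by (u + 2)(u - 5):
-(u - 5) - 2(u + 2) = 2(u + 2)(u - 5).
Expand and collect terms: 2u^2 - 3u - 21 = 0.
By the quadratic formula, u = (3 +/- sqrt(177)) / 4, so u ~= 4.076 or u ~= -2.576.
Neither value makes a denominator zero (u != -2, u != 5), so both are valid.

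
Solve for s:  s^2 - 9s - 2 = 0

Discriminant: (-9)^2 - 4*1*(-2) = 89.
Quadratic formula: s = (9 +/- sqrt(89)) / 2.
So s = 9/2 + sqrt(89)/2 ~= 9.217 or s = 9/2 - sqrt(89)/2 ~= -0.217.

s = -0.217 or s = 9.217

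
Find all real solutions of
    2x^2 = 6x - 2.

x = 0.382 or x = 2.618

Rearrange to standard form: 2x^2 - 6x + 2 = 0.
Discriminant: (-6)^2 - 4*2*2 = 20.
Quadratic formula: x = (6 +/- sqrt(20)) / 4.
So x = sqrt(5)/2 + 3/2 ~= 2.618 or x = 3/2 - sqrt(5)/2 ~= 0.382.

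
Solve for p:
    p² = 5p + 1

p = -0.1926 or p = 5.1926

Rearrange to standard form: p² - 5p - 1 = 0.
Discriminant: (-5)² − 4·1·(-1) = 29.
Quadratic formula: p = (5 ± √29) / 2.
So p = 5/2 + √(29)/2 ≈ 5.1926 or p = 5/2 - √(29)/2 ≈ -0.1926.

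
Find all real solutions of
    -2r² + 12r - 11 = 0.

Discriminant: (12)² − 4·(-2)·(-11) = 56.
Quadratic formula: r = (-12 ± √56) / (-4).
So r = 3 - √(14)/2 ≈ 1.1292 or r = √(14)/2 + 3 ≈ 4.8708.

r = 1.1292 or r = 4.8708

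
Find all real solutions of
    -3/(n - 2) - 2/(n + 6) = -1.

n = -4.6235 or n = 5.6235

Multiply both sides by (n - 2)(n + 6):
-3(n + 6) - 2(n - 2) = -(n - 2)(n + 6).
Expand and collect terms: -n^2 + n + 26 = 0.
By the quadratic formula, n = (-1 +/- sqrt(105)) / -2, so n ~= -4.6235 or n ~= 5.6235.
Neither value makes a denominator zero (n != 2, n != -6), so both are valid.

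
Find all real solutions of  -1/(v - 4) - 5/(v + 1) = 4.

v = -2.3016 or v = 3.8016

Multiply both sides by (v - 4)(v + 1):
-(v + 1) - 5(v - 4) = 4(v - 4)(v + 1).
Expand and collect terms: 4v^2 - 6v - 35 = 0.
By the quadratic formula, v = (6 +/- sqrt(596)) / 8, so v ~= 3.8016 or v ~= -2.3016.
Neither value makes a denominator zero (v != 4, v != -1), so both are valid.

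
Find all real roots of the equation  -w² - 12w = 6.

w = -11.4772 or w = -0.5228

Rearrange to standard form: -w² - 12w - 6 = 0.
Discriminant: (-12)² − 4·(-1)·(-6) = 120.
Quadratic formula: w = (12 ± √120) / (-2).
So w = -6 - √(30) ≈ -11.4772 or w = -6 + √(30) ≈ -0.5228.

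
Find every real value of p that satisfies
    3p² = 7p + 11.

Rearrange to standard form: 3p² - 7p - 11 = 0.
Discriminant: (-7)² − 4·3·(-11) = 181.
Quadratic formula: p = (7 ± √181) / 6.
So p = 7/6 + √(181)/6 ≈ 3.4089 or p = 7/6 - √(181)/6 ≈ -1.0756.

p = -1.0756 or p = 3.4089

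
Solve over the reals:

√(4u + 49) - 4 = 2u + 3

u = 0

Isolate the radical: √(4u + 49) = 2u + 7.
Square both sides: 4u + 49 = (2u + 7)².
Expand and rearrange: 4u² + 24u = 0.
Solving gives u = 0 or u = -6.
Check each candidate in the original equation:
  u = 0: √(49) = 7, while 2u + 7 = 7 — valid.
  u = -6: √(25) = 5, while 2u + 7 = -5 — extraneous.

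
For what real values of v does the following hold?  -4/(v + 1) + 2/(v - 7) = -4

Multiply both sides by (v + 1)(v - 7):
-4(v - 7) + 2(v + 1) = -4(v + 1)(v - 7).
Expand and collect terms: -4v^2 + 26v - 2 = 0.
By the quadratic formula, v = (-26 +/- sqrt(644)) / -8, so v ~= 0.0779 or v ~= 6.4221.
Neither value makes a denominator zero (v != -1, v != 7), so both are valid.

v = 0.0779 or v = 6.4221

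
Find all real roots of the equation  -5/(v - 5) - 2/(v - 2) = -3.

v = 2.4059 or v = 6.9274

Multiply both sides by (v - 5)(v - 2):
-5(v - 2) - 2(v - 5) = -3(v - 5)(v - 2).
Expand and collect terms: -3v² + 28v - 50 = 0.
By the quadratic formula, v = (-28 ± √184) / -6, so v ≈ 2.4059 or v ≈ 6.9274.
Neither value makes a denominator zero (v ≠ 5, v ≠ 2), so both are valid.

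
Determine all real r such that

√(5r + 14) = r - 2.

Square both sides: 5r + 14 = (r - 2)².
Expand and rearrange: r² - 9r - 10 = 0.
Solving gives r = 10 or r = -1.
Check each candidate in the original equation:
  r = 10: √(64) = 8, while r - 2 = 8 — valid.
  r = -1: √(9) = 3, while r - 2 = -3 — extraneous.

r = 10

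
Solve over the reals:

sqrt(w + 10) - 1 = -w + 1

w = -1

Isolate the radical: sqrt(w + 10) = -w + 2.
Square both sides: w + 10 = (-w + 2)^2.
Expand and rearrange: w^2 - 5w - 6 = 0.
Solving gives w = 6 or w = -1.
Check each candidate in the original equation:
  w = 6: sqrt(16) = 4, while -w + 2 = -4 — extraneous.
  w = -1: sqrt(9) = 3, while -w + 2 = 3 — valid.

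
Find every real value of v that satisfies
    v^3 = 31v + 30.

v = -5 or v = -1 or v = 6

Rearrange: v^3 - 31v - 30 = 0.
Possible rational roots are divisors of -30. Testing v = -5 gives 0, so (v + 5) is a factor.
Divide: v^3 - 31v - 30 = (v + 5)(v^2 - 5v - 6).
Factor the quadratic: v = 6 or v = -1.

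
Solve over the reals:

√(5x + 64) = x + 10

Square both sides: 5x + 64 = (x + 10)².
Expand and rearrange: x² + 15x + 36 = 0.
Solving gives x = -3 or x = -12.
Check each candidate in the original equation:
  x = -3: √(49) = 7, while x + 10 = 7 — valid.
  x = -12: √(4) = 2, while x + 10 = -2 — extraneous.

x = -3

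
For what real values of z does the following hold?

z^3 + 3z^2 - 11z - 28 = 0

z = -4 or z = -2.1926 or z = 3.1926

Possible rational roots are divisors of -28. Testing z = -4 gives 0, so (z + 4) is a factor.
Divide: z^3 + 3z^2 - 11z - 28 = (z + 4)(z^2 - z - 7).
Apply the quadratic formula to z^2 - z - 7 = 0: z = (1 +/- sqrt(29))/2, i.e. z ~= 3.1926 or z ~= -2.1926.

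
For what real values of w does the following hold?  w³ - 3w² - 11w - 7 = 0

Possible rational roots are divisors of -7. Testing w = -1 gives 0, so (w + 1) is a factor.
Divide: w³ - 3w² - 11w - 7 = (w + 1)(w² - 4w - 7).
Apply the quadratic formula to w² - 4w - 7 = 0: w = (4 ± √44)/2, i.e. w ≈ 5.3166 or w ≈ -1.3166.

w = -1.3166 or w = -1 or w = 5.3166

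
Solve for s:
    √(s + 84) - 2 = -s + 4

s = -3

Isolate the radical: √(s + 84) = -s + 6.
Square both sides: s + 84 = (-s + 6)².
Expand and rearrange: s² - 13s - 48 = 0.
Solving gives s = 16 or s = -3.
Check each candidate in the original equation:
  s = 16: √(100) = 10, while -s + 6 = -10 — extraneous.
  s = -3: √(81) = 9, while -s + 6 = 9 — valid.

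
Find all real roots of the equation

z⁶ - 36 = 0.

Let u = z³. The equation becomes u² - 36 = 0.
Factor: (u - 6)(u + 6) = 0, so u = 6 or u = -6.
z³ = 6 gives z = ∛(6) ≈ 1.8171.
z³ = -6 gives z = -∛(6) ≈ -1.8171.

z = -1.8171 or z = 1.8171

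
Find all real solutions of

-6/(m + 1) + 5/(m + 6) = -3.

Multiply both sides by (m + 1)(m + 6):
-6(m + 6) + 5(m + 1) = -3(m + 1)(m + 6).
Expand and collect terms: -3m² - 20m + 13 = 0.
By the quadratic formula, m = (20 ± √556) / -6, so m ≈ -7.2633 or m ≈ 0.5966.
Neither value makes a denominator zero (m ≠ -1, m ≠ -6), so both are valid.

m = -7.2633 or m = 0.5966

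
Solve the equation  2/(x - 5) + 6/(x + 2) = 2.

Multiply both sides by (x - 5)(x + 2):
2(x + 2) + 6(x - 5) = 2(x - 5)(x + 2).
Expand and collect terms: 2x² - 14x + 6 = 0.
By the quadratic formula, x = (14 ± √148) / 4, so x ≈ 6.5414 or x ≈ 0.4586.
Neither value makes a denominator zero (x ≠ 5, x ≠ -2), so both are valid.

x = 0.4586 or x = 6.5414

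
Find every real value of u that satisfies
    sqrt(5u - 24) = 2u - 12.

u = 8

Square both sides: 5u - 24 = (2u - 12)^2.
Expand and rearrange: 4u^2 - 53u + 168 = 0.
Solving gives u = 8 or u = 5.25.
Check each candidate in the original equation:
  u = 8: sqrt(16) = 4, while 2u - 12 = 4 — valid.
  u = 5.25: sqrt(2.25) = 1.5, while 2u - 12 = -1.5 — extraneous.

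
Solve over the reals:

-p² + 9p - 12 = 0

p = 1.6277 or p = 7.3723

Discriminant: (9)² − 4·(-1)·(-12) = 33.
Quadratic formula: p = (-9 ± √33) / (-2).
So p = 9/2 - √(33)/2 ≈ 1.6277 or p = √(33)/2 + 9/2 ≈ 7.3723.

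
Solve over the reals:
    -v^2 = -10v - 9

v = -0.831 or v = 10.831

Rearrange to standard form: -v^2 + 10v + 9 = 0.
Discriminant: (10)^2 - 4*(-1)*9 = 136.
Quadratic formula: v = (-10 +/- sqrt(136)) / (-2).
So v = 5 - sqrt(34) ~= -0.831 or v = 5 + sqrt(34) ~= 10.831.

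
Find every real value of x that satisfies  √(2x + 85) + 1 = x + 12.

x = -2

Isolate the radical: √(2x + 85) = x + 11.
Square both sides: 2x + 85 = (x + 11)².
Expand and rearrange: x² + 20x + 36 = 0.
Solving gives x = -2 or x = -18.
Check each candidate in the original equation:
  x = -2: √(81) = 9, while x + 11 = 9 — valid.
  x = -18: √(49) = 7, while x + 11 = -7 — extraneous.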